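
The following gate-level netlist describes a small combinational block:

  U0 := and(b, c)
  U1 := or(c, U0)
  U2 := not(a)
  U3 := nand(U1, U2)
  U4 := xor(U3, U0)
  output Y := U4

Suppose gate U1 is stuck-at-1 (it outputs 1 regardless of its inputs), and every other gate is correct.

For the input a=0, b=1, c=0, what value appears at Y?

0

Propagate with U1 forced: U0=0, U1=1 [stuck-at-1], U2=1, U3=0, U4=0.
So Y = 0. (Without the fault it would be 1.)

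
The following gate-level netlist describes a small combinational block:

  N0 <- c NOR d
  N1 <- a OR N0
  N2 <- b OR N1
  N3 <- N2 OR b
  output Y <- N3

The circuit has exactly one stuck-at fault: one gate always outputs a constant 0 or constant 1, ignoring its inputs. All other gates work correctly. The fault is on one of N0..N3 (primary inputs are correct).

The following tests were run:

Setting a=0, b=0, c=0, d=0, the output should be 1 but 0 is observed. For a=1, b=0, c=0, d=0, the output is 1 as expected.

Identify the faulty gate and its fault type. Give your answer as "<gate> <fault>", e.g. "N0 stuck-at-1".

Fault-free values for test 1 (a=0, b=0, c=0, d=0): N0=1, N1=1, N2=1, N3=1, giving Y=1. Observed 0.
Test 1: faults giving observed 0 are {N0 stuck-at-0, N1 stuck-at-0, N2 stuck-at-0, N3 stuck-at-0}.
Test 2 (a=1, b=0, c=0, d=0): fault-free N0=1, N1=1, N2=1, N3=1 → 1; observed 1. Eliminates N1 stuck-at-0, N2 stuck-at-0, N3 stuck-at-0.
Only N0 stuck-at-0 is consistent with every test.

N0 stuck-at-0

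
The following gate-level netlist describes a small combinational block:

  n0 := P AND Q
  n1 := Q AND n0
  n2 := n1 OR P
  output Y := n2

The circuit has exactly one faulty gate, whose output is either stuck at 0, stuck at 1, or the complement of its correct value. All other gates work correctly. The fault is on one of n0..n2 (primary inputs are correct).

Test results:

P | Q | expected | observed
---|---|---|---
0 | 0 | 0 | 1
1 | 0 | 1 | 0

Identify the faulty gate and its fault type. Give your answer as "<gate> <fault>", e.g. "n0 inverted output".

Fault-free values for test 1 (P=0, Q=0): n0=0, n1=0, n2=0, giving Y=0. Observed 1.
Test 1: faults giving observed 1 are {n1 stuck-at-1, n1 inverted output, n2 stuck-at-1, n2 inverted output}.
Test 2 (P=1, Q=0): fault-free n0=0, n1=0, n2=1 → 1; observed 0. Eliminates n1 stuck-at-1, n1 inverted output, n2 stuck-at-1.
Only n2 inverted output is consistent with every test.

n2 inverted output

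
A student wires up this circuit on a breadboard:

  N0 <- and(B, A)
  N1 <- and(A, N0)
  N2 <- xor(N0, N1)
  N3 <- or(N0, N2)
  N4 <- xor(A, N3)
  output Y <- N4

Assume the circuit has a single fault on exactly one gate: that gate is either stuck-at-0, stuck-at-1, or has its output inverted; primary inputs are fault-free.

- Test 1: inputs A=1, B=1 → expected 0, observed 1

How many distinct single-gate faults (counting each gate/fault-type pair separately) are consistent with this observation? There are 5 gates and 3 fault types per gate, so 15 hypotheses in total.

6

Fault-free: N0=1, N1=1, N2=0, N3=1, N4=0 → 0. Observed 1.
  N0: stuck-at-0, inverted output ✓; others ✗
  N1: none of the 3 fault types match ✗
  N2: none of the 3 fault types match ✗
  N3: stuck-at-0, inverted output ✓; others ✗
  N4: stuck-at-1, inverted output ✓; others ✗
Consistent faults: {N0 stuck-at-0, N0 inverted output, N3 stuck-at-0, N3 inverted output, N4 stuck-at-1, N4 inverted output} — 6 in all.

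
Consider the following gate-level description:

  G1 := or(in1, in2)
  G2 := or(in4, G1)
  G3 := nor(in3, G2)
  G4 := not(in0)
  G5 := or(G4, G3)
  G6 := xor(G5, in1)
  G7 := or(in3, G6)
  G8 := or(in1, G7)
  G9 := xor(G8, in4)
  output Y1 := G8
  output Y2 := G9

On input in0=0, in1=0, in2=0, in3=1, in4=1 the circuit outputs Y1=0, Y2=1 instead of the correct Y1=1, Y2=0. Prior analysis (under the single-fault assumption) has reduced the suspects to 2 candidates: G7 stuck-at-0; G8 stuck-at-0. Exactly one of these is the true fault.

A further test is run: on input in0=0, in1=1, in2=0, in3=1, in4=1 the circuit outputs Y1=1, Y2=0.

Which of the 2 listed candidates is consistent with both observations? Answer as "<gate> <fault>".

Evaluate each candidate on input in0=0, in1=1, in2=0, in3=1, in4=1:
  G7 stuck-at-0: G1=1, G2=1, G3=0, G4=1, G5=1, G6=0, G7=0 [stuck-at-0], G8=1, G9=0 → Y1=1, Y2=0 — matches
  G8 stuck-at-0: G1=1, G2=1, G3=0, G4=1, G5=1, G6=0, G7=1, G8=0 [stuck-at-0], G9=1 → Y1=0, Y2=1 — eliminated
Only G7 stuck-at-0 reproduces the observed Y1=1, Y2=0.

G7 stuck-at-0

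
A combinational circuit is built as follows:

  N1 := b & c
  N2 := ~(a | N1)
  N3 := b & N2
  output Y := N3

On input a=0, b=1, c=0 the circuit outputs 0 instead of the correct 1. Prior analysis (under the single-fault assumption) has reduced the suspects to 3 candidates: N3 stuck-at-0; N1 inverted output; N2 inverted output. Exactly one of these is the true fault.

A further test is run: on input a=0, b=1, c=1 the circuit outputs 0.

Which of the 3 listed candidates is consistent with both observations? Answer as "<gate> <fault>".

Evaluate each candidate on input a=0, b=1, c=1:
  N3 stuck-at-0: N1=1, N2=0, N3=0 [stuck-at-0] → 0 — matches
  N1 inverted output: N1=0 [inverted output], N2=1, N3=1 → 1 — eliminated
  N2 inverted output: N1=1, N2=1 [inverted output], N3=1 → 1 — eliminated
Only N3 stuck-at-0 reproduces the observed 0.

N3 stuck-at-0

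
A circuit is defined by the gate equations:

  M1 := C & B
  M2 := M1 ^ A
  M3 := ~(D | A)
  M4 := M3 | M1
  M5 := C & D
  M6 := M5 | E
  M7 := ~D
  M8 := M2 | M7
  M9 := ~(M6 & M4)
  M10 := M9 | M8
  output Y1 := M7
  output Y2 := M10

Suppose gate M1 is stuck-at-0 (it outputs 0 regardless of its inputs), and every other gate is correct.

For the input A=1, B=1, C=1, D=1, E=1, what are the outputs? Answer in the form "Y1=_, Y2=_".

Y1=0, Y2=1

Propagate with M1 forced: M1=0 [stuck-at-0], M2=1, M3=0, M4=0, M5=1, M6=1, M7=0, M8=1, M9=1, M10=1.
So the outputs are Y1=0, Y2=1. (Without the fault they would be Y1=0, Y2=0.)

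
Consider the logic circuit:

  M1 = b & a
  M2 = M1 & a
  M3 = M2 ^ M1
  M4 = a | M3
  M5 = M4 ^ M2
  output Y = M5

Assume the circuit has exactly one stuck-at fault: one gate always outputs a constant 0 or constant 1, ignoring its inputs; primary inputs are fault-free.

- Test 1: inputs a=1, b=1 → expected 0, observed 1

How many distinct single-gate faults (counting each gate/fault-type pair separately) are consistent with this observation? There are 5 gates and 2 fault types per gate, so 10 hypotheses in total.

Fault-free: M1=1, M2=1, M3=0, M4=1, M5=0 → 0. Observed 1.
  M1 stuck-at-0: output 1 ✓
  M1 stuck-at-1: output 0 ✗
  M2 stuck-at-0: output 1 ✓
  M2 stuck-at-1: output 0 ✗
  M3 stuck-at-0: output 0 ✗
  M3 stuck-at-1: output 0 ✗
  M4 stuck-at-0: output 1 ✓
  M4 stuck-at-1: output 0 ✗
  M5 stuck-at-0: output 0 ✗
  M5 stuck-at-1: output 1 ✓
Consistent faults: {M1 stuck-at-0, M2 stuck-at-0, M4 stuck-at-0, M5 stuck-at-1} — 4 in all.

4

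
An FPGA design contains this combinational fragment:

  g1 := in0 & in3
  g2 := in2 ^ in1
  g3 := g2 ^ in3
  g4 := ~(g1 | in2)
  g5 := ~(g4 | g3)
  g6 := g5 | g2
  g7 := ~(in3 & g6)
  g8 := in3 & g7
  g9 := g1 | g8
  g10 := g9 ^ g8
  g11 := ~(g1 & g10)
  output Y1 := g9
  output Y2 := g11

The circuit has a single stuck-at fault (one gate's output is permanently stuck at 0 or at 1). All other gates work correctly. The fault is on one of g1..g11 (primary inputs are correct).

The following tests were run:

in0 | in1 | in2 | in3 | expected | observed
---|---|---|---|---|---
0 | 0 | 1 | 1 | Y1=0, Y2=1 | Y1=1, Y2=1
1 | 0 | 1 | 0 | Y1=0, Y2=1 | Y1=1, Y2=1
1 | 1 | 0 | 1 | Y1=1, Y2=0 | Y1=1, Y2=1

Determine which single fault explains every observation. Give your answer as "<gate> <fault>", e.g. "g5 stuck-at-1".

g8 stuck-at-1

Fault-free values for test 1 (in0=0, in1=0, in2=1, in3=1): g1=0, g2=1, g3=0, g4=0, g5=1, g6=1, g7=0, g8=0, g9=0, g10=0, g11=1, giving Y1=0, Y2=1. Observed Y1=1, Y2=1.
Test 1: faults giving observed Y1=1, Y2=1 are {g2 stuck-at-0, g6 stuck-at-0, g7 stuck-at-1, g8 stuck-at-1, g9 stuck-at-1}.
Test 2 (in0=1, in1=0, in2=1, in3=0): fault-free g1=0, g2=1, g3=1, g4=0, g5=0, g6=1, g7=1, g8=0, g9=0, g10=0, g11=1 → Y1=0, Y2=1; observed Y1=1, Y2=1. Eliminates g2 stuck-at-0, g6 stuck-at-0, g7 stuck-at-1.
Test 3 (in0=1, in1=1, in2=0, in3=1): fault-free g1=1, g2=1, g3=0, g4=0, g5=1, g6=1, g7=0, g8=0, g9=1, g10=1, g11=0 → Y1=1, Y2=0; observed Y1=1, Y2=1. Eliminates g9 stuck-at-1.
Only g8 stuck-at-1 is consistent with every test.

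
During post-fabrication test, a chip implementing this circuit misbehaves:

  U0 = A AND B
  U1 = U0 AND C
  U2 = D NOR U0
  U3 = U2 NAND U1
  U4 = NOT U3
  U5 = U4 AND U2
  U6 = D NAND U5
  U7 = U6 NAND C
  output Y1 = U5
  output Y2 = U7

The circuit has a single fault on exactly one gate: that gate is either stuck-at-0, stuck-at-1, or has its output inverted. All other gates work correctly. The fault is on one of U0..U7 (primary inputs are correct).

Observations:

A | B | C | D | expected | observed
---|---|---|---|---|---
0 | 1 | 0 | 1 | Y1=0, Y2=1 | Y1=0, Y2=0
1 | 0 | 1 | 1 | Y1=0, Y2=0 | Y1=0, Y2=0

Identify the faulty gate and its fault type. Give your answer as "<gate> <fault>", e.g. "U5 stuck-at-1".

U7 stuck-at-0

Fault-free values for test 1 (A=0, B=1, C=0, D=1): U0=0, U1=0, U2=0, U3=1, U4=0, U5=0, U6=1, U7=1, giving Y1=0, Y2=1. Observed Y1=0, Y2=0.
Test 1: faults giving observed Y1=0, Y2=0 are {U7 stuck-at-0, U7 inverted output}.
Test 2 (A=1, B=0, C=1, D=1): fault-free U0=0, U1=0, U2=0, U3=1, U4=0, U5=0, U6=1, U7=0 → Y1=0, Y2=0; observed Y1=0, Y2=0. Eliminates U7 inverted output.
Only U7 stuck-at-0 is consistent with every test.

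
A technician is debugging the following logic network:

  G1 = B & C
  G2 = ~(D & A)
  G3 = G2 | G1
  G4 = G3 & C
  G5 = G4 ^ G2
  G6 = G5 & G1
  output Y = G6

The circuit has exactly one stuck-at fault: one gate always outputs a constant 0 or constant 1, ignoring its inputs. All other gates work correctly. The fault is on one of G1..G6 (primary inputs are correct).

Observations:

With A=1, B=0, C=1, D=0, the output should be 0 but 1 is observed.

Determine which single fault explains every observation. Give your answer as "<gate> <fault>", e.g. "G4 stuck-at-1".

Fault-free values for test 1 (A=1, B=0, C=1, D=0): G1=0, G2=1, G3=1, G4=1, G5=0, G6=0, giving Y=0. Observed 1.
Test 1: faults giving observed 1 are {G6 stuck-at-1}.
Only G6 stuck-at-1 is consistent with every test.

G6 stuck-at-1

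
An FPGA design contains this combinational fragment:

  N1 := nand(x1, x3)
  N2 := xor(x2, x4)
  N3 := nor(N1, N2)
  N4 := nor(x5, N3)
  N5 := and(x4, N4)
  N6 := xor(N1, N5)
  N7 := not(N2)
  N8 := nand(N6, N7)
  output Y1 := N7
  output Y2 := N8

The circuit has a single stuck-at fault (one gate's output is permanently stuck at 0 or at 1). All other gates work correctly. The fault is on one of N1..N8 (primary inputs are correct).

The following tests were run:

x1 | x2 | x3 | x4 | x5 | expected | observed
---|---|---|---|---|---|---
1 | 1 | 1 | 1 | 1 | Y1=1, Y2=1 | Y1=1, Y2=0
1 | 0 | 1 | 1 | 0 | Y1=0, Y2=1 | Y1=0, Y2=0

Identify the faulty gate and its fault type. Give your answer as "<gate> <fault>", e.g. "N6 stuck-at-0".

Fault-free values for test 1 (x1=1, x2=1, x3=1, x4=1, x5=1): N1=0, N2=0, N3=1, N4=0, N5=0, N6=0, N7=1, N8=1, giving Y1=1, Y2=1. Observed Y1=1, Y2=0.
Test 1: faults giving observed Y1=1, Y2=0 are {N1 stuck-at-1, N4 stuck-at-1, N5 stuck-at-1, N6 stuck-at-1, N8 stuck-at-0}.
Test 2 (x1=1, x2=0, x3=1, x4=1, x5=0): fault-free N1=0, N2=1, N3=0, N4=1, N5=1, N6=1, N7=0, N8=1 → Y1=0, Y2=1; observed Y1=0, Y2=0. Eliminates N1 stuck-at-1, N4 stuck-at-1, N5 stuck-at-1, N6 stuck-at-1.
Only N8 stuck-at-0 is consistent with every test.

N8 stuck-at-0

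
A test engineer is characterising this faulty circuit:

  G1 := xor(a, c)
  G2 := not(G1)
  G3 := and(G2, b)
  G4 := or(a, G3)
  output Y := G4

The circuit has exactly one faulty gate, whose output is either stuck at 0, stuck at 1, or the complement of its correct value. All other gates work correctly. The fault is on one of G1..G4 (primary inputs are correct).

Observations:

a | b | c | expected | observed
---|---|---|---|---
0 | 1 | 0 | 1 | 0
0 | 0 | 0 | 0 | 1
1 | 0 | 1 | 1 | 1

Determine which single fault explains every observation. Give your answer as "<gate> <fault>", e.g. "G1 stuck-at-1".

Fault-free values for test 1 (a=0, b=1, c=0): G1=0, G2=1, G3=1, G4=1, giving Y=1. Observed 0.
Test 1: faults giving observed 0 are {G1 stuck-at-1, G1 inverted output, G2 stuck-at-0, G2 inverted output, G3 stuck-at-0, G3 inverted output, G4 stuck-at-0, G4 inverted output}.
Test 2 (a=0, b=0, c=0): fault-free G1=0, G2=1, G3=0, G4=0 → 0; observed 1. Eliminates G1 stuck-at-1, G1 inverted output, G2 stuck-at-0, G2 inverted output, G3 stuck-at-0, G4 stuck-at-0.
Test 3 (a=1, b=0, c=1): fault-free G1=0, G2=1, G3=0, G4=1 → 1; observed 1. Eliminates G4 inverted output.
Only G3 inverted output is consistent with every test.

G3 inverted output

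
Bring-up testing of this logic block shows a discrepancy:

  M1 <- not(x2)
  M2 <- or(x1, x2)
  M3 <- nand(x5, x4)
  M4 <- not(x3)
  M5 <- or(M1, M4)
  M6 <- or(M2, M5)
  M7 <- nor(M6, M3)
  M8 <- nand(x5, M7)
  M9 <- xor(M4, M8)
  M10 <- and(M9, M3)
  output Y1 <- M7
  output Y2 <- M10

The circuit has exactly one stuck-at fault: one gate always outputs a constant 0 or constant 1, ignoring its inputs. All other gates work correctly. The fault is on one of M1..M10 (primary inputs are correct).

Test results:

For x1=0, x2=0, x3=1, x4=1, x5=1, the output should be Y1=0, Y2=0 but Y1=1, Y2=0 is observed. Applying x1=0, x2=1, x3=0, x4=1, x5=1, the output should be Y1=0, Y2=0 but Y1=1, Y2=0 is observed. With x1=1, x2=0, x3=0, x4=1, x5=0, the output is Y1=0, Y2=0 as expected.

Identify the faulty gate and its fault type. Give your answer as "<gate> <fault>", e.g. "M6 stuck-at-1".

Fault-free values for test 1 (x1=0, x2=0, x3=1, x4=1, x5=1): M1=1, M2=0, M3=0, M4=0, M5=1, M6=1, M7=0, M8=1, M9=1, M10=0, giving Y1=0, Y2=0. Observed Y1=1, Y2=0.
Test 1: faults giving observed Y1=1, Y2=0 are {M1 stuck-at-0, M5 stuck-at-0, M6 stuck-at-0, M7 stuck-at-1}.
Test 2 (x1=0, x2=1, x3=0, x4=1, x5=1): fault-free M1=0, M2=1, M3=0, M4=1, M5=1, M6=1, M7=0, M8=1, M9=0, M10=0 → Y1=0, Y2=0; observed Y1=1, Y2=0. Eliminates M1 stuck-at-0, M5 stuck-at-0.
Test 3 (x1=1, x2=0, x3=0, x4=1, x5=0): fault-free M1=1, M2=1, M3=1, M4=1, M5=1, M6=1, M7=0, M8=1, M9=0, M10=0 → Y1=0, Y2=0; observed Y1=0, Y2=0. Eliminates M7 stuck-at-1.
Only M6 stuck-at-0 is consistent with every test.

M6 stuck-at-0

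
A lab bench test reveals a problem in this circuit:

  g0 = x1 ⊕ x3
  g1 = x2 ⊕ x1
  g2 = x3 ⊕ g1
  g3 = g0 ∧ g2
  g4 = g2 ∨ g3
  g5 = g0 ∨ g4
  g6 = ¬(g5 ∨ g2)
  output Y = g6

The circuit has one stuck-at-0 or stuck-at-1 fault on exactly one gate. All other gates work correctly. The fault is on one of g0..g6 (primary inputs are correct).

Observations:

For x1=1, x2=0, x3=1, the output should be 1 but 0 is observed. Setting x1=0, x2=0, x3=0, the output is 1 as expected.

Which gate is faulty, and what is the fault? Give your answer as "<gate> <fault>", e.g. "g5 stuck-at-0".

Fault-free values for test 1 (x1=1, x2=0, x3=1): g0=0, g1=1, g2=0, g3=0, g4=0, g5=0, g6=1, giving Y=1. Observed 0.
Test 1: faults giving observed 0 are {g0 stuck-at-1, g1 stuck-at-0, g2 stuck-at-1, g3 stuck-at-1, g4 stuck-at-1, g5 stuck-at-1, g6 stuck-at-0}.
Test 2 (x1=0, x2=0, x3=0): fault-free g0=0, g1=0, g2=0, g3=0, g4=0, g5=0, g6=1 → 1; observed 1. Eliminates g0 stuck-at-1, g2 stuck-at-1, g3 stuck-at-1, g4 stuck-at-1, g5 stuck-at-1, g6 stuck-at-0.
Only g1 stuck-at-0 is consistent with every test.

g1 stuck-at-0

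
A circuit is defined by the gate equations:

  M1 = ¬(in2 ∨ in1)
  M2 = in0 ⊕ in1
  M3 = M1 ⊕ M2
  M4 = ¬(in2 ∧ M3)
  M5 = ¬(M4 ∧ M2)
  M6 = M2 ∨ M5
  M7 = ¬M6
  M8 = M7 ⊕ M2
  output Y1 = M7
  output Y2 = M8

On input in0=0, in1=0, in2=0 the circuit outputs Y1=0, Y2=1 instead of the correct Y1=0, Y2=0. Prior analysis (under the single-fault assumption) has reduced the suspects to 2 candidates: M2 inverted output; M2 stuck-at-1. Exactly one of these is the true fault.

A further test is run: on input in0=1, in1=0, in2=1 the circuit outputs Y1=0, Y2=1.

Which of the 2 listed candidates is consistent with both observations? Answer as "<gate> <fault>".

Evaluate each candidate on input in0=1, in1=0, in2=1:
  M2 inverted output: M1=0, M2=0 [inverted output], M3=0, M4=1, M5=1, M6=1, M7=0, M8=0 → Y1=0, Y2=0 — eliminated
  M2 stuck-at-1: M1=0, M2=1 [stuck-at-1], M3=1, M4=0, M5=1, M6=1, M7=0, M8=1 → Y1=0, Y2=1 — matches
Only M2 stuck-at-1 reproduces the observed Y1=0, Y2=1.

M2 stuck-at-1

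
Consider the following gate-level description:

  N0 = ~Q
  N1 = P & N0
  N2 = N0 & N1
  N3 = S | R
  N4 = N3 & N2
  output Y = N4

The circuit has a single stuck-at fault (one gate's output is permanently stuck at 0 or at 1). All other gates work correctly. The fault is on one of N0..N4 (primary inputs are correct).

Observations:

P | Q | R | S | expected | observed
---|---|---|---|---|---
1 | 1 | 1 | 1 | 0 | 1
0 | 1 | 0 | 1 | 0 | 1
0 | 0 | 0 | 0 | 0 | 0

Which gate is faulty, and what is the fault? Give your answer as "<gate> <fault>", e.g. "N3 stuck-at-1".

Fault-free values for test 1 (P=1, Q=1, R=1, S=1): N0=0, N1=0, N2=0, N3=1, N4=0, giving Y=0. Observed 1.
Test 1: faults giving observed 1 are {N0 stuck-at-1, N2 stuck-at-1, N4 stuck-at-1}.
Test 2 (P=0, Q=1, R=0, S=1): fault-free N0=0, N1=0, N2=0, N3=1, N4=0 → 0; observed 1. Eliminates N0 stuck-at-1.
Test 3 (P=0, Q=0, R=0, S=0): fault-free N0=1, N1=0, N2=0, N3=0, N4=0 → 0; observed 0. Eliminates N4 stuck-at-1.
Only N2 stuck-at-1 is consistent with every test.

N2 stuck-at-1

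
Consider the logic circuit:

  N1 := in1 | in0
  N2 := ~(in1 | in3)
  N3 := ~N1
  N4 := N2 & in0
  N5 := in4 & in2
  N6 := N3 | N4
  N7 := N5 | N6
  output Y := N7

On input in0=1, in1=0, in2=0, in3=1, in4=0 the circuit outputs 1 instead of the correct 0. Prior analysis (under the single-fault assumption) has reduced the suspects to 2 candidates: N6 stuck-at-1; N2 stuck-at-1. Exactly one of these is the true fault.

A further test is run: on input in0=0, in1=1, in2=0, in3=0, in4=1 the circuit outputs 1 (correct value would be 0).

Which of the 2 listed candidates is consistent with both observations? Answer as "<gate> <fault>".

Evaluate each candidate on input in0=0, in1=1, in2=0, in3=0, in4=1:
  N6 stuck-at-1: N1=1, N2=0, N3=0, N4=0, N5=0, N6=1 [stuck-at-1], N7=1 → 1 — matches
  N2 stuck-at-1: N1=1, N2=1 [stuck-at-1], N3=0, N4=0, N5=0, N6=0, N7=0 → 0 — eliminated
Only N6 stuck-at-1 reproduces the observed 1.

N6 stuck-at-1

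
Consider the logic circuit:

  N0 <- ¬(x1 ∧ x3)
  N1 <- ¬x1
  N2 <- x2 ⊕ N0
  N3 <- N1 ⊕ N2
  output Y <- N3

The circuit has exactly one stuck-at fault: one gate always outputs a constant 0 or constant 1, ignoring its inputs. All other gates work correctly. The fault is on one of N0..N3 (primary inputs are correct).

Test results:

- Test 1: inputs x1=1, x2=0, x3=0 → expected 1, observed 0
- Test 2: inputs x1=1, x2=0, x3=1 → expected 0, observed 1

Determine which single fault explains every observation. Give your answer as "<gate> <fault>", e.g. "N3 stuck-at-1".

Fault-free values for test 1 (x1=1, x2=0, x3=0): N0=1, N1=0, N2=1, N3=1, giving Y=1. Observed 0.
Test 1: faults giving observed 0 are {N0 stuck-at-0, N1 stuck-at-1, N2 stuck-at-0, N3 stuck-at-0}.
Test 2 (x1=1, x2=0, x3=1): fault-free N0=0, N1=0, N2=0, N3=0 → 0; observed 1. Eliminates N0 stuck-at-0, N2 stuck-at-0, N3 stuck-at-0.
Only N1 stuck-at-1 is consistent with every test.

N1 stuck-at-1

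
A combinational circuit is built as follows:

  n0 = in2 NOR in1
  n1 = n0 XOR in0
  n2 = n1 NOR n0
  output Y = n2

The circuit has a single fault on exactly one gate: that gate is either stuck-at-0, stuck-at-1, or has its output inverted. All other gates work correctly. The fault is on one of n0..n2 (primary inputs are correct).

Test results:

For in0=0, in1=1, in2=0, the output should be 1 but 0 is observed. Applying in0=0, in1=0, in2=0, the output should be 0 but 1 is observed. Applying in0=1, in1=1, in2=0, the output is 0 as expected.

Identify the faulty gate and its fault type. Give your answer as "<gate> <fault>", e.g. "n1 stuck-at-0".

n0 inverted output

Fault-free values for test 1 (in0=0, in1=1, in2=0): n0=0, n1=0, n2=1, giving Y=1. Observed 0.
Test 1: faults giving observed 0 are {n0 stuck-at-1, n0 inverted output, n1 stuck-at-1, n1 inverted output, n2 stuck-at-0, n2 inverted output}.
Test 2 (in0=0, in1=0, in2=0): fault-free n0=1, n1=1, n2=0 → 0; observed 1. Eliminates n0 stuck-at-1, n1 stuck-at-1, n1 inverted output, n2 stuck-at-0.
Test 3 (in0=1, in1=1, in2=0): fault-free n0=0, n1=1, n2=0 → 0; observed 0. Eliminates n2 inverted output.
Only n0 inverted output is consistent with every test.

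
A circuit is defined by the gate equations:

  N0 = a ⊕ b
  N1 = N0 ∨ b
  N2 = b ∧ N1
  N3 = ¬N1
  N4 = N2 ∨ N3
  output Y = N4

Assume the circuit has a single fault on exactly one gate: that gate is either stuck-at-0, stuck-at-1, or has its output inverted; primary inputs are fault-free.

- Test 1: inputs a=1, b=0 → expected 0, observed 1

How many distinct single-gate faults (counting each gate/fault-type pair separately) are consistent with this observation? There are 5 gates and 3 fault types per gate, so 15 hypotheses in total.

Fault-free: N0=1, N1=1, N2=0, N3=0, N4=0 → 0. Observed 1.
  N0: stuck-at-0, inverted output ✓; others ✗
  N1: stuck-at-0, inverted output ✓; others ✗
  N2: stuck-at-1, inverted output ✓; others ✗
  N3: stuck-at-1, inverted output ✓; others ✗
  N4: stuck-at-1, inverted output ✓; others ✗
Consistent faults: {N0 stuck-at-0, N0 inverted output, N1 stuck-at-0, N1 inverted output, N2 stuck-at-1, N2 inverted output, N3 stuck-at-1, N3 inverted output, N4 stuck-at-1, N4 inverted output} — 10 in all.

10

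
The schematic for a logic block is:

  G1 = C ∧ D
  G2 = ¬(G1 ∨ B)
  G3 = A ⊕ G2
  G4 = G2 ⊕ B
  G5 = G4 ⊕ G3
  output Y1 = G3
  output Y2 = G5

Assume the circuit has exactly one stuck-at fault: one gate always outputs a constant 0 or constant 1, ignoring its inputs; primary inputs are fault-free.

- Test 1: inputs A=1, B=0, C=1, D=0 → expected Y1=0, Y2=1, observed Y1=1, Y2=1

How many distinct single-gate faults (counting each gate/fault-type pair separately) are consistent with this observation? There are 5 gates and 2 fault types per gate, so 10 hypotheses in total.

Fault-free: G1=0, G2=1, G3=0, G4=1, G5=1 → Y1=0, Y2=1. Observed Y1=1, Y2=1.
  G1 stuck-at-0: output Y1=0, Y2=1 ✗
  G1 stuck-at-1: output Y1=1, Y2=1 ✓
  G2 stuck-at-0: output Y1=1, Y2=1 ✓
  G2 stuck-at-1: output Y1=0, Y2=1 ✗
  G3 stuck-at-0: output Y1=0, Y2=1 ✗
  G3 stuck-at-1: output Y1=1, Y2=0 ✗
  G4 stuck-at-0: output Y1=0, Y2=0 ✗
  G4 stuck-at-1: output Y1=0, Y2=1 ✗
  G5 stuck-at-0: output Y1=0, Y2=0 ✗
  G5 stuck-at-1: output Y1=0, Y2=1 ✗
Consistent faults: {G1 stuck-at-1, G2 stuck-at-0} — 2 in all.

2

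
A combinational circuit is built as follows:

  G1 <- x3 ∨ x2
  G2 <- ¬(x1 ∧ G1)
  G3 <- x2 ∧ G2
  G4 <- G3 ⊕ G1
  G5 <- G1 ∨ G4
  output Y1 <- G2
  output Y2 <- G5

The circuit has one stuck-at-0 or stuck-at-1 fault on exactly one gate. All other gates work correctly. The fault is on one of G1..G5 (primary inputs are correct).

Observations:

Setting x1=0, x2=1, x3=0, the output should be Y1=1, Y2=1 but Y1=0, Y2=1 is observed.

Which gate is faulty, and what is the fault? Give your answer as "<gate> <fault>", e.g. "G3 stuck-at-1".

G2 stuck-at-0

Fault-free values for test 1 (x1=0, x2=1, x3=0): G1=1, G2=1, G3=1, G4=0, G5=1, giving Y1=1, Y2=1. Observed Y1=0, Y2=1.
Test 1: faults giving observed Y1=0, Y2=1 are {G2 stuck-at-0}.
Only G2 stuck-at-0 is consistent with every test.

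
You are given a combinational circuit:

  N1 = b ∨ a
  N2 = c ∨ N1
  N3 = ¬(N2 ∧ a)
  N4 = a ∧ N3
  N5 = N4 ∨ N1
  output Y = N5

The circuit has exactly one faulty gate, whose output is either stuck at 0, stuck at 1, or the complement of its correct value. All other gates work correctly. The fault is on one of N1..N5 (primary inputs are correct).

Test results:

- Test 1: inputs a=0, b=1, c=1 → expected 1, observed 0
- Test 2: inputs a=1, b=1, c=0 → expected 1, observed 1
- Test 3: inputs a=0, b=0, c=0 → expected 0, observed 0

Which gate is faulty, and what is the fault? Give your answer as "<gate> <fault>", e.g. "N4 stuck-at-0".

Fault-free values for test 1 (a=0, b=1, c=1): N1=1, N2=1, N3=1, N4=0, N5=1, giving Y=1. Observed 0.
Test 1: faults giving observed 0 are {N1 stuck-at-0, N1 inverted output, N5 stuck-at-0, N5 inverted output}.
Test 2 (a=1, b=1, c=0): fault-free N1=1, N2=1, N3=0, N4=0, N5=1 → 1; observed 1. Eliminates N5 stuck-at-0, N5 inverted output.
Test 3 (a=0, b=0, c=0): fault-free N1=0, N2=0, N3=1, N4=0, N5=0 → 0; observed 0. Eliminates N1 inverted output.
Only N1 stuck-at-0 is consistent with every test.

N1 stuck-at-0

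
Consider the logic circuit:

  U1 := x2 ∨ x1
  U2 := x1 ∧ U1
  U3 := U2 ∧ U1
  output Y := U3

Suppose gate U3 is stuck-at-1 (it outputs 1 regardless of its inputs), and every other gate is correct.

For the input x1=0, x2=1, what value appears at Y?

Propagate with U3 forced: U1=1, U2=0, U3=1 [stuck-at-1].
So Y = 1. (Without the fault it would be 0.)

1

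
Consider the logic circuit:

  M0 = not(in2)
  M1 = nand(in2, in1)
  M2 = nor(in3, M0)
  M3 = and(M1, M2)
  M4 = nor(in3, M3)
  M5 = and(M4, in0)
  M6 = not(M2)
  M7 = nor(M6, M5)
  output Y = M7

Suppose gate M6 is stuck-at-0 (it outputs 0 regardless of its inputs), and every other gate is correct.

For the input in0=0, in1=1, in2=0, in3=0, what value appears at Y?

Propagate with M6 forced: M0=1, M1=1, M2=0, M3=0, M4=1, M5=0, M6=0 [stuck-at-0], M7=1.
So Y = 1. (Without the fault it would be 0.)

1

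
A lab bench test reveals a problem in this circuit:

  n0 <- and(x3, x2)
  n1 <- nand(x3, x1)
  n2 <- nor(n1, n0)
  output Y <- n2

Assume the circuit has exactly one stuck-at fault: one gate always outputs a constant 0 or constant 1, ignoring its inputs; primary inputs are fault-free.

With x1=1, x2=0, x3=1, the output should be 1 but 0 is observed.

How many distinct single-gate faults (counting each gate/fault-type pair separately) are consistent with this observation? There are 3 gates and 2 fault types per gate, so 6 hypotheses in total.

3

Fault-free: n0=0, n1=0, n2=1 → 1. Observed 0.
  n0 stuck-at-0: output 1 ✗
  n0 stuck-at-1: output 0 ✓
  n1 stuck-at-0: output 1 ✗
  n1 stuck-at-1: output 0 ✓
  n2 stuck-at-0: output 0 ✓
  n2 stuck-at-1: output 1 ✗
Consistent faults: {n0 stuck-at-1, n1 stuck-at-1, n2 stuck-at-0} — 3 in all.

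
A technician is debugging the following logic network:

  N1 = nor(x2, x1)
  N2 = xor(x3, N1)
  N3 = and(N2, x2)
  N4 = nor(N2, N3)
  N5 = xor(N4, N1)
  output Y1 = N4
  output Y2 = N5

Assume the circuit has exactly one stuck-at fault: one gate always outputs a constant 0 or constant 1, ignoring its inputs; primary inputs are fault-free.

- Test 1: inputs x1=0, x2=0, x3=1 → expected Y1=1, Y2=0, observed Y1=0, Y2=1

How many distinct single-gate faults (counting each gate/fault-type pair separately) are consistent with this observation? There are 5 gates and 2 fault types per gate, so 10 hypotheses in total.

Fault-free: N1=1, N2=0, N3=0, N4=1, N5=0 → Y1=1, Y2=0. Observed Y1=0, Y2=1.
  N1 stuck-at-0: output Y1=0, Y2=0 ✗
  N1 stuck-at-1: output Y1=1, Y2=0 ✗
  N2 stuck-at-0: output Y1=1, Y2=0 ✗
  N2 stuck-at-1: output Y1=0, Y2=1 ✓
  N3 stuck-at-0: output Y1=1, Y2=0 ✗
  N3 stuck-at-1: output Y1=0, Y2=1 ✓
  N4 stuck-at-0: output Y1=0, Y2=1 ✓
  N4 stuck-at-1: output Y1=1, Y2=0 ✗
  N5 stuck-at-0: output Y1=1, Y2=0 ✗
  N5 stuck-at-1: output Y1=1, Y2=1 ✗
Consistent faults: {N2 stuck-at-1, N3 stuck-at-1, N4 stuck-at-0} — 3 in all.

3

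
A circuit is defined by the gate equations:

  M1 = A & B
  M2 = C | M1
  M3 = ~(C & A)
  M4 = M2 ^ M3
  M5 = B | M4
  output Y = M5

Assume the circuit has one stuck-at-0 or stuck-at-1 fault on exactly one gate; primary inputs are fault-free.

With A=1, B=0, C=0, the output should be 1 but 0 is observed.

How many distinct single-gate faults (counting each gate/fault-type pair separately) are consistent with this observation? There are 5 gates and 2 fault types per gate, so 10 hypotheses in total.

5

Fault-free: M1=0, M2=0, M3=1, M4=1, M5=1 → 1. Observed 0.
  M1 stuck-at-0: output 1 ✗
  M1 stuck-at-1: output 0 ✓
  M2 stuck-at-0: output 1 ✗
  M2 stuck-at-1: output 0 ✓
  M3 stuck-at-0: output 0 ✓
  M3 stuck-at-1: output 1 ✗
  M4 stuck-at-0: output 0 ✓
  M4 stuck-at-1: output 1 ✗
  M5 stuck-at-0: output 0 ✓
  M5 stuck-at-1: output 1 ✗
Consistent faults: {M1 stuck-at-1, M2 stuck-at-1, M3 stuck-at-0, M4 stuck-at-0, M5 stuck-at-0} — 5 in all.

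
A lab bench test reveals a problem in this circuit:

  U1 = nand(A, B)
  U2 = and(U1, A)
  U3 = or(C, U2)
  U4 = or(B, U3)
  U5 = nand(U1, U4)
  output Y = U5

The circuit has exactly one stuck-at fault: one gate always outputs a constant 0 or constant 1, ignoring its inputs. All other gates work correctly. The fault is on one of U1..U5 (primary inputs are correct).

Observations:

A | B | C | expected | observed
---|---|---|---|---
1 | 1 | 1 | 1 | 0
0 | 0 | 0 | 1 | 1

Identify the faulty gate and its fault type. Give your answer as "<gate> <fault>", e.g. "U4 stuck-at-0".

U1 stuck-at-1

Fault-free values for test 1 (A=1, B=1, C=1): U1=0, U2=0, U3=1, U4=1, U5=1, giving Y=1. Observed 0.
Test 1: faults giving observed 0 are {U1 stuck-at-1, U5 stuck-at-0}.
Test 2 (A=0, B=0, C=0): fault-free U1=1, U2=0, U3=0, U4=0, U5=1 → 1; observed 1. Eliminates U5 stuck-at-0.
Only U1 stuck-at-1 is consistent with every test.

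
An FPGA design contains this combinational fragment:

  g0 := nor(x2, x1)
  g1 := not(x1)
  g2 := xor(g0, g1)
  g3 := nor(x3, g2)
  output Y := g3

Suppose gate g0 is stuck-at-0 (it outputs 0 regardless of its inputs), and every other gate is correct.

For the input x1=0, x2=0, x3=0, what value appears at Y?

Propagate with g0 forced: g0=0 [stuck-at-0], g1=1, g2=1, g3=0.
So Y = 0. (Without the fault it would be 1.)

0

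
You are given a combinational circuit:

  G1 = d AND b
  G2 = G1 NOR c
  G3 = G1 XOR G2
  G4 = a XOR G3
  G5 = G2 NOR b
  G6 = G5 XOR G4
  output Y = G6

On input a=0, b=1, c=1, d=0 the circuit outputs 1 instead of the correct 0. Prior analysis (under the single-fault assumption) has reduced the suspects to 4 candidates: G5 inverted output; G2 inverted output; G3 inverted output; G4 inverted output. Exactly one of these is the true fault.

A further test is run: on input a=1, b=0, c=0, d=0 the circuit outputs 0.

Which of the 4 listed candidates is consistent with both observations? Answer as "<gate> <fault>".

Evaluate each candidate on input a=1, b=0, c=0, d=0:
  G5 inverted output: G1=0, G2=1, G3=1, G4=0, G5=1 [inverted output], G6=1 → 1 — eliminated
  G2 inverted output: G1=0, G2=0 [inverted output], G3=0, G4=1, G5=1, G6=0 → 0 — matches
  G3 inverted output: G1=0, G2=1, G3=0 [inverted output], G4=1, G5=0, G6=1 → 1 — eliminated
  G4 inverted output: G1=0, G2=1, G3=1, G4=1 [inverted output], G5=0, G6=1 → 1 — eliminated
Only G2 inverted output reproduces the observed 0.

G2 inverted output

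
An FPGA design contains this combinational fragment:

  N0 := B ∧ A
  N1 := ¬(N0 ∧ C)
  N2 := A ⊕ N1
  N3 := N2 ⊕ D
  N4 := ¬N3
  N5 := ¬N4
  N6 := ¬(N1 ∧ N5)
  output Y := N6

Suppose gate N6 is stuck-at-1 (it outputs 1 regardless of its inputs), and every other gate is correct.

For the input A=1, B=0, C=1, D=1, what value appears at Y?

1

Propagate with N6 forced: N0=0, N1=1, N2=0, N3=1, N4=0, N5=1, N6=1 [stuck-at-1].
So Y = 1. (Without the fault it would be 0.)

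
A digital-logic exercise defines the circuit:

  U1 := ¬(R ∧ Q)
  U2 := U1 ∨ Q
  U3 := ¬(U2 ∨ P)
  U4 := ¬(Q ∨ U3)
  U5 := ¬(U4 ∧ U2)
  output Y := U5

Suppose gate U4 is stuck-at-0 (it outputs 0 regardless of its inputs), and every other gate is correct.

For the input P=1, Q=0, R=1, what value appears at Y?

1

Propagate with U4 forced: U1=1, U2=1, U3=0, U4=0 [stuck-at-0], U5=1.
So Y = 1. (Without the fault it would be 0.)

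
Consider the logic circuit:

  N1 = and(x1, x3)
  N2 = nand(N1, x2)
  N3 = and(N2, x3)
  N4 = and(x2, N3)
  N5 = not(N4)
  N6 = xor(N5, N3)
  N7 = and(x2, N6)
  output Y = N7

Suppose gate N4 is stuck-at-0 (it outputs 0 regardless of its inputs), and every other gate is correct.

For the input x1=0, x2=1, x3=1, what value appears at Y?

0

Propagate with N4 forced: N1=0, N2=1, N3=1, N4=0 [stuck-at-0], N5=1, N6=0, N7=0.
So Y = 0. (Without the fault it would be 1.)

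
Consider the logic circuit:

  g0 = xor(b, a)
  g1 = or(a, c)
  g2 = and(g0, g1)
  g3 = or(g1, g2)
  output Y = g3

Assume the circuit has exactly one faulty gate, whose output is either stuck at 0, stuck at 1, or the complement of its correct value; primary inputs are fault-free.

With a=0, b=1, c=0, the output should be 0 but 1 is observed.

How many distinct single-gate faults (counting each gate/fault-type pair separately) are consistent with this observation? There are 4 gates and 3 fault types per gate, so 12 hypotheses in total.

6

Fault-free: g0=1, g1=0, g2=0, g3=0 → 0. Observed 1.
  g0 stuck-at-0: output 0 ✗
  g0 stuck-at-1: output 0 ✗
  g0 inverted output: output 0 ✗
  g1 stuck-at-0: output 0 ✗
  g1 stuck-at-1: output 1 ✓
  g1 inverted output: output 1 ✓
  g2 stuck-at-0: output 0 ✗
  g2 stuck-at-1: output 1 ✓
  g2 inverted output: output 1 ✓
  g3 stuck-at-0: output 0 ✗
  g3 stuck-at-1: output 1 ✓
  g3 inverted output: output 1 ✓
Consistent faults: {g1 stuck-at-1, g1 inverted output, g2 stuck-at-1, g2 inverted output, g3 stuck-at-1, g3 inverted output} — 6 in all.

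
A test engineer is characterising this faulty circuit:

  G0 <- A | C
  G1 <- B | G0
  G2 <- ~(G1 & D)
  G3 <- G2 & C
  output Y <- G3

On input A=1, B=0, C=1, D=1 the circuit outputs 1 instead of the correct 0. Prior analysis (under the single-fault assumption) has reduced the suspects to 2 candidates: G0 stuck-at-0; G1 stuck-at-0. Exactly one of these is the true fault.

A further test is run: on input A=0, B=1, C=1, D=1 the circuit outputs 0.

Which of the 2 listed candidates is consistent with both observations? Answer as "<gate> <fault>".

G0 stuck-at-0

Evaluate each candidate on input A=0, B=1, C=1, D=1:
  G0 stuck-at-0: G0=0 [stuck-at-0], G1=1, G2=0, G3=0 → 0 — matches
  G1 stuck-at-0: G0=1, G1=0 [stuck-at-0], G2=1, G3=1 → 1 — eliminated
Only G0 stuck-at-0 reproduces the observed 0.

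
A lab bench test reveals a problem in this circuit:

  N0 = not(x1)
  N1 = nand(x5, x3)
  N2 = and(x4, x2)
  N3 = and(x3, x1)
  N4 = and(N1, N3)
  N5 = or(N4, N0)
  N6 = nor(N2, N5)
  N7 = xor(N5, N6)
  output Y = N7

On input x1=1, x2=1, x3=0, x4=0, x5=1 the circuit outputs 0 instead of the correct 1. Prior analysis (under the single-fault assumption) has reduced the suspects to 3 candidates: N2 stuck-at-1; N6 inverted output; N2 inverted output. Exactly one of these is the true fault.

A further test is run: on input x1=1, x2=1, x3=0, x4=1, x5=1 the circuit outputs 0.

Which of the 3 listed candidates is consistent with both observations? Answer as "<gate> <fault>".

Evaluate each candidate on input x1=1, x2=1, x3=0, x4=1, x5=1:
  N2 stuck-at-1: N0=0, N1=1, N2=1 [stuck-at-1], N3=0, N4=0, N5=0, N6=0, N7=0 → 0 — matches
  N6 inverted output: N0=0, N1=1, N2=1, N3=0, N4=0, N5=0, N6=1 [inverted output], N7=1 → 1 — eliminated
  N2 inverted output: N0=0, N1=1, N2=0 [inverted output], N3=0, N4=0, N5=0, N6=1, N7=1 → 1 — eliminated
Only N2 stuck-at-1 reproduces the observed 0.

N2 stuck-at-1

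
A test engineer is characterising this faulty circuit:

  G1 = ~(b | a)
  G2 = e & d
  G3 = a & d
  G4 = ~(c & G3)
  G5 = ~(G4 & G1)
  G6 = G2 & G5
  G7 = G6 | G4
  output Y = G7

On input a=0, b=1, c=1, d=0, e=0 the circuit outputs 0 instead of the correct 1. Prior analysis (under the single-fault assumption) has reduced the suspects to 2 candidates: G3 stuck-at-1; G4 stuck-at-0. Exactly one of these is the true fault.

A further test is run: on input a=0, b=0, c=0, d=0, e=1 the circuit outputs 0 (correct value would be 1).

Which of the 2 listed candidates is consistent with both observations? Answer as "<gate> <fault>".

Evaluate each candidate on input a=0, b=0, c=0, d=0, e=1:
  G3 stuck-at-1: G1=1, G2=0, G3=1 [stuck-at-1], G4=1, G5=0, G6=0, G7=1 → 1 — eliminated
  G4 stuck-at-0: G1=1, G2=0, G3=0, G4=0 [stuck-at-0], G5=1, G6=0, G7=0 → 0 — matches
Only G4 stuck-at-0 reproduces the observed 0.

G4 stuck-at-0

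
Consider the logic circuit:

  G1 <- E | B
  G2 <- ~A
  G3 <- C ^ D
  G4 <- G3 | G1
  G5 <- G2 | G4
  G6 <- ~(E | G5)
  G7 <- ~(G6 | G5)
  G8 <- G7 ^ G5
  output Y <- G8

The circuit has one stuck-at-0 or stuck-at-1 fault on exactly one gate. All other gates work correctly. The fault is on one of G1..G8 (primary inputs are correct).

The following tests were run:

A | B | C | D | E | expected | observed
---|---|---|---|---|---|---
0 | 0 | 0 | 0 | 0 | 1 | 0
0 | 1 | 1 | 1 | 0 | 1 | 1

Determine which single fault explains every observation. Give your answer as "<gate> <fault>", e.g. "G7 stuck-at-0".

Fault-free values for test 1 (A=0, B=0, C=0, D=0, E=0): G1=0, G2=1, G3=0, G4=0, G5=1, G6=0, G7=0, G8=1, giving Y=1. Observed 0.
Test 1: faults giving observed 0 are {G2 stuck-at-0, G5 stuck-at-0, G7 stuck-at-1, G8 stuck-at-0}.
Test 2 (A=0, B=1, C=1, D=1, E=0): fault-free G1=1, G2=1, G3=0, G4=1, G5=1, G6=0, G7=0, G8=1 → 1; observed 1. Eliminates G5 stuck-at-0, G7 stuck-at-1, G8 stuck-at-0.
Only G2 stuck-at-0 is consistent with every test.

G2 stuck-at-0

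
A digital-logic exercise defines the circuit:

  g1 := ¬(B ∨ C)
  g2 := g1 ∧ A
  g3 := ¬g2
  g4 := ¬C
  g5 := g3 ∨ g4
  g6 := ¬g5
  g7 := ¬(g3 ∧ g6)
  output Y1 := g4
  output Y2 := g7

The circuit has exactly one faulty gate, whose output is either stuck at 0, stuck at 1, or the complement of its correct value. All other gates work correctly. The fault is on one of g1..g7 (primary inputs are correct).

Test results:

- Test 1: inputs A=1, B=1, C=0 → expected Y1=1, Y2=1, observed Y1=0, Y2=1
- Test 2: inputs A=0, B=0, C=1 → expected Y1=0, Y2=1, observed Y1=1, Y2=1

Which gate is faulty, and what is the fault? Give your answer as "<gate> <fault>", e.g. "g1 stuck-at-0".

Fault-free values for test 1 (A=1, B=1, C=0): g1=0, g2=0, g3=1, g4=1, g5=1, g6=0, g7=1, giving Y1=1, Y2=1. Observed Y1=0, Y2=1.
Test 1: faults giving observed Y1=0, Y2=1 are {g4 stuck-at-0, g4 inverted output}.
Test 2 (A=0, B=0, C=1): fault-free g1=0, g2=0, g3=1, g4=0, g5=1, g6=0, g7=1 → Y1=0, Y2=1; observed Y1=1, Y2=1. Eliminates g4 stuck-at-0.
Only g4 inverted output is consistent with every test.

g4 inverted output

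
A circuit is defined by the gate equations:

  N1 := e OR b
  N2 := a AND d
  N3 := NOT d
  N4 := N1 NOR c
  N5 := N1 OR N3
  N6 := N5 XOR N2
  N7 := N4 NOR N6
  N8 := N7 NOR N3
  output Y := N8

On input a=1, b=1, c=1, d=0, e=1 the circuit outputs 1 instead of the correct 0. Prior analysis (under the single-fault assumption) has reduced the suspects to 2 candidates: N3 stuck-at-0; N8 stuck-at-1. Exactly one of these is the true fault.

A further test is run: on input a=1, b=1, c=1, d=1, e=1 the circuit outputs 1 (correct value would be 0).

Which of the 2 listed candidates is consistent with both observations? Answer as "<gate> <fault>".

Evaluate each candidate on input a=1, b=1, c=1, d=1, e=1:
  N3 stuck-at-0: N1=1, N2=1, N3=0 [stuck-at-0], N4=0, N5=1, N6=0, N7=1, N8=0 → 0 — eliminated
  N8 stuck-at-1: N1=1, N2=1, N3=0, N4=0, N5=1, N6=0, N7=1, N8=1 [stuck-at-1] → 1 — matches
Only N8 stuck-at-1 reproduces the observed 1.

N8 stuck-at-1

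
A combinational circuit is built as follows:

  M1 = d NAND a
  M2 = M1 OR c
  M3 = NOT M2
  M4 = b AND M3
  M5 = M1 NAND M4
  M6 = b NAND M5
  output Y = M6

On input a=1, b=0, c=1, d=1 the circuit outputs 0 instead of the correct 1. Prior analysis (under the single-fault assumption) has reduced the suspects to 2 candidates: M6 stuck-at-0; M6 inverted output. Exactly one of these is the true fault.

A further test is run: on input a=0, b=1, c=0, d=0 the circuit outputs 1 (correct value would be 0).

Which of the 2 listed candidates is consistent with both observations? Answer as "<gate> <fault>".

M6 inverted output

Evaluate each candidate on input a=0, b=1, c=0, d=0:
  M6 stuck-at-0: M1=1, M2=1, M3=0, M4=0, M5=1, M6=0 [stuck-at-0] → 0 — eliminated
  M6 inverted output: M1=1, M2=1, M3=0, M4=0, M5=1, M6=1 [inverted output] → 1 — matches
Only M6 inverted output reproduces the observed 1.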